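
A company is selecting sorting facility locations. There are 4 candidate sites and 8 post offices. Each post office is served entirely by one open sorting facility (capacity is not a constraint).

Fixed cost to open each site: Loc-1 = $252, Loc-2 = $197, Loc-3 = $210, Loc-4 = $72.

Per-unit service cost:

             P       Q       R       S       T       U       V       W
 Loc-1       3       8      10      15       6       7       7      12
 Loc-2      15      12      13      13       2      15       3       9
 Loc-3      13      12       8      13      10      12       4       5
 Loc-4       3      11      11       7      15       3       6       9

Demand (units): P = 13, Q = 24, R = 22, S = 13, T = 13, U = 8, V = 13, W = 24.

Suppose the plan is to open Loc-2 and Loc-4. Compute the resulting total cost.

Total cost: 1210

Each post office is assigned to its cheapest site among the open ones.
{Loc-2, Loc-4}: P→Loc-4 3·13=39, Q→Loc-4 11·24=264, R→Loc-4 11·22=242, S→Loc-4 7·13=91, T→Loc-2 2·13=26, U→Loc-4 3·8=24, V→Loc-2 3·13=39, W→Loc-2 9·24=216. Service 941; fixed 269; total 1210.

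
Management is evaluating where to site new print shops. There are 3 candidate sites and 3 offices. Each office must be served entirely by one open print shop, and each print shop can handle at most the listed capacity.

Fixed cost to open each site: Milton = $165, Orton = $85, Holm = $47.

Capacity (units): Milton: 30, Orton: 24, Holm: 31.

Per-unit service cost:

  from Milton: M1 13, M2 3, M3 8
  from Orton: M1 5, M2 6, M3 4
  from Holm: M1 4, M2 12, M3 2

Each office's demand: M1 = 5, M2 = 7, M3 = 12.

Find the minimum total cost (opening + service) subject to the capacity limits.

Minimum total cost: 175

Open {Holm}: M1→Holm 4·5=20, M2→Holm 12·7=84, M3→Holm 2·12=24.
Loads: Holm carries 24/31. Service 128; fixed 47; total 175.
Next best feasible plan costs 200.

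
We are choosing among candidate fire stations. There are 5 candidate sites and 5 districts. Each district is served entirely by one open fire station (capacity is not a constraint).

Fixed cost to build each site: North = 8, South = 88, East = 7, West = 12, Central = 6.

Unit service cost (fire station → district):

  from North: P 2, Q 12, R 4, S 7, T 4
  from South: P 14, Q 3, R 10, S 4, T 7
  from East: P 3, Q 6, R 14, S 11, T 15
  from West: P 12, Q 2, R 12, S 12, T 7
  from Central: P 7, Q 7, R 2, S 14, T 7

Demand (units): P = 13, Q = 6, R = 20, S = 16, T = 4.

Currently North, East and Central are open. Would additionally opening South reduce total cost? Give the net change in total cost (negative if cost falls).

No — net change +22 (cost rises by 22).

Current service cost with {North, East, Central}: 230.
Adding South: each district re-picks its cheapest; new service cost 164, saving 66.
Extra fixed cost: 88. Net change = 88 − 66 = 22.
(Totals: 251 → 273.)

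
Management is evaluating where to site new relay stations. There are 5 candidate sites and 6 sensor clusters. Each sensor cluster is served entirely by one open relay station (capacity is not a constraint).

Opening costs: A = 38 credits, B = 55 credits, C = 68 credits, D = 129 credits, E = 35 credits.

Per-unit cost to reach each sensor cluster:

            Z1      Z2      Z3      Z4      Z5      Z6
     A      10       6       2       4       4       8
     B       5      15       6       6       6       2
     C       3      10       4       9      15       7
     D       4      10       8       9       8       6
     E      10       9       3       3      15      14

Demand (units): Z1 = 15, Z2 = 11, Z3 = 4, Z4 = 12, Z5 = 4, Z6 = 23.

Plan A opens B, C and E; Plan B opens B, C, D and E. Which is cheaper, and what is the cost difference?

Plan A: {B, C, E}: Z1→C 3·15=45, Z2→E 9·11=99, Z3→E 3·4=12, Z4→E 3·12=36, Z5→B 6·4=24, Z6→B 2·23=46. Service 262; fixed 158; total 420.
Plan B: {B, C, D, E}: Z1→C 3·15=45, Z2→E 9·11=99, Z3→E 3·4=12, Z4→E 3·12=36, Z5→B 6·4=24, Z6→B 2·23=46. Service 262; fixed 287; total 549.
Difference: |420 − 549| = 129.

Plan A is cheaper by 129.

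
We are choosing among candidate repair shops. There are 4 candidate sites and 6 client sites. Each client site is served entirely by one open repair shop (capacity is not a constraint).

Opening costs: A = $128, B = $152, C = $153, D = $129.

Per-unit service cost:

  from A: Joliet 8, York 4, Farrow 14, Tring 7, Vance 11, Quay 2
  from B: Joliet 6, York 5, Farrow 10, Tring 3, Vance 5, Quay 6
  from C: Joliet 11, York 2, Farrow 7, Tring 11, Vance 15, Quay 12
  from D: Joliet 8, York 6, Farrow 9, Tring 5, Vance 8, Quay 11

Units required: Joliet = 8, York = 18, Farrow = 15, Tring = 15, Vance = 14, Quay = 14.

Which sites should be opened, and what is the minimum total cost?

Open B only; minimum total cost 639.

For any fixed open set, each client site goes to its cheapest open site; total = fixed + service.
{B}: Joliet→B 6·8=48, York→B 5·18=90, Farrow→B 10·15=150, Tring→B 3·15=45, Vance→B 5·14=70, Quay→B 6·14=84. Service 487; fixed 152; total 639.
{A, B}: Joliet→B 6·8=48, York→A 4·18=72, Farrow→B 10·15=150, Tring→B 3·15=45, Vance→B 5·14=70, Quay→A 2·14=28. Service 413; fixed 280; total 693.
{B, C}: service 388 + fixed 305 = 693
{A, B, C, D}: service 332 + fixed 562 = 894
(All 15 nonempty subsets were checked; B only is lowest.)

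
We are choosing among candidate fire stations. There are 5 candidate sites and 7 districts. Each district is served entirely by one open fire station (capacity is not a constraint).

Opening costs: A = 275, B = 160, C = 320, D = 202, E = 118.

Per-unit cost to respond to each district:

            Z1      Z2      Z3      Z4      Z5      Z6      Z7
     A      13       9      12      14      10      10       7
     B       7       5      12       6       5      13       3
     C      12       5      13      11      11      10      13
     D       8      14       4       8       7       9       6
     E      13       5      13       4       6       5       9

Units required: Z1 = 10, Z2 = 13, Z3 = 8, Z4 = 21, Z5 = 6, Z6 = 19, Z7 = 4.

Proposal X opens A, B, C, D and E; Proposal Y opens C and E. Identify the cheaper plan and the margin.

Proposal Y is cheaper by 485.

Proposal X: {A, B, C, D, E}: Z1→B 7·10=70, Z2→B 5·13=65, Z3→D 4·8=32, Z4→E 4·21=84, Z5→B 5·6=30, Z6→E 5·19=95, Z7→B 3·4=12. Service 388; fixed 1075; total 1463.
Proposal Y: {C, E}: Z1→C 12·10=120, Z2→C 5·13=65, Z3→C 13·8=104, Z4→E 4·21=84, Z5→E 6·6=36, Z6→E 5·19=95, Z7→E 9·4=36. Service 540; fixed 438; total 978.
Difference: |1463 − 978| = 485.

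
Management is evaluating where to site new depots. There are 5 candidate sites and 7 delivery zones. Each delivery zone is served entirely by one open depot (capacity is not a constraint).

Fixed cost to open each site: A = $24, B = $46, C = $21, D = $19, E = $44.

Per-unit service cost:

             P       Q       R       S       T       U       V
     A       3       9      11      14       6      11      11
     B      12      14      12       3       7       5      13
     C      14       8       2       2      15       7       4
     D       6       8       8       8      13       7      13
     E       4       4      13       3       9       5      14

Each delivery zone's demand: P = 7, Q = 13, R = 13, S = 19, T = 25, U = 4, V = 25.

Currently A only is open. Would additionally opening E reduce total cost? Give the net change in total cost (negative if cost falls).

Yes — net change −254 (cost falls by 254).

Current service cost with {A}: 1016.
Adding E: each delivery zone re-picks its cheapest; new service cost 718, saving 298.
Extra fixed cost: 44. Net change = 44 − 298 = -254.
(Totals: 1040 → 786.)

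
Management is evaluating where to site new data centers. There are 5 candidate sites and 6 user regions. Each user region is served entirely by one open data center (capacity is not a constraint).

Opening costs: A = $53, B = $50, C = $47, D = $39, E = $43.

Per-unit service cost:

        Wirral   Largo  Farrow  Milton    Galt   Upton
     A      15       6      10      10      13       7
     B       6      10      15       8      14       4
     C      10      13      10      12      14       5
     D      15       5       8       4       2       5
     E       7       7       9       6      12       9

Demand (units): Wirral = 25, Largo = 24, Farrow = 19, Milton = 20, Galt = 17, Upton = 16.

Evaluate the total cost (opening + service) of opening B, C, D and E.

Each user region is assigned to its cheapest site among the open ones.
{B, C, D, E}: Wirral→B 6·25=150, Largo→D 5·24=120, Farrow→D 8·19=152, Milton→D 4·20=80, Galt→D 2·17=34, Upton→B 4·16=64. Service 600; fixed 179; total 779.

Total cost: 779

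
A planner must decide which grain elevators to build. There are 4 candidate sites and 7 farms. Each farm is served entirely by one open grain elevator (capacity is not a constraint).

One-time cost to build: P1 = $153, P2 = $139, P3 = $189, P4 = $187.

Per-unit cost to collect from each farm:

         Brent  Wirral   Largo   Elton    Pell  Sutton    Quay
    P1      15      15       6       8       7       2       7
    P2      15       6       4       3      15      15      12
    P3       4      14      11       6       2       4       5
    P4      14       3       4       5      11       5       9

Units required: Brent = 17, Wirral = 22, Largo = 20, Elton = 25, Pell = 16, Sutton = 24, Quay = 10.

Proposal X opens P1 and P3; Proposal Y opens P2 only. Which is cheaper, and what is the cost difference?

Proposal X: {P1, P3}: Brent→P3 4·17=68, Wirral→P3 14·22=308, Largo→P1 6·20=120, Elton→P3 6·25=150, Pell→P3 2·16=32, Sutton→P1 2·24=48, Quay→P3 5·10=50. Service 776; fixed 342; total 1118.
Proposal Y: {P2}: Brent→P2 15·17=255, Wirral→P2 6·22=132, Largo→P2 4·20=80, Elton→P2 3·25=75, Pell→P2 15·16=240, Sutton→P2 15·24=360, Quay→P2 12·10=120. Service 1262; fixed 139; total 1401.
Difference: |1118 − 1401| = 283.

Proposal X is cheaper by 283.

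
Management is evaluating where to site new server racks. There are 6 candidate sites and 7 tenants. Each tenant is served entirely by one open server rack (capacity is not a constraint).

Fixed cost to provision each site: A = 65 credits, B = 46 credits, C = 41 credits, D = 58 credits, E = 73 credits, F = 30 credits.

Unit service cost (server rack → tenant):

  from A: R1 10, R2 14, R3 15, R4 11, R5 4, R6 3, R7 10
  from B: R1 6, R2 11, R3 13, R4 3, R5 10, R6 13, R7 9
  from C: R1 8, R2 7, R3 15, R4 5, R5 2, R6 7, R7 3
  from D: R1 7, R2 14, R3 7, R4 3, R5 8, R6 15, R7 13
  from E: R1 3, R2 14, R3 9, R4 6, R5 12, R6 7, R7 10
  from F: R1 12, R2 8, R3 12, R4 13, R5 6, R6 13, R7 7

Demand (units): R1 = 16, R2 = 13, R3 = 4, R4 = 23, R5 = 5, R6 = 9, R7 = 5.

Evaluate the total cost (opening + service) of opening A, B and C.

Each tenant is assigned to its cheapest site among the open ones.
{A, B, C}: R1→B 6·16=96, R2→C 7·13=91, R3→B 13·4=52, R4→B 3·23=69, R5→C 2·5=10, R6→A 3·9=27, R7→C 3·5=15. Service 360; fixed 152; total 512.

Total cost: 512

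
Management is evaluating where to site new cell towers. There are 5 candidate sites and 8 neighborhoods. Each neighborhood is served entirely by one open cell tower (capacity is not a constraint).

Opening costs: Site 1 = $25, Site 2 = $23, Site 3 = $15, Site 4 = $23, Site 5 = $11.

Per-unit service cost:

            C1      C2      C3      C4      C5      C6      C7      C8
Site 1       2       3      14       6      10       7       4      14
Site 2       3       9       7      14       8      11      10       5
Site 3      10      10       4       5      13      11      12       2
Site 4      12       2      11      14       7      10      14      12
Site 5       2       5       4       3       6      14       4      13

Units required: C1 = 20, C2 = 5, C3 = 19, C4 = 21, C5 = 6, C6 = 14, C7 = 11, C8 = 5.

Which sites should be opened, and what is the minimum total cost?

For any fixed open set, each neighborhood goes to its cheapest open site; total = fixed + service.
{Site 1, Site 3, Site 5}: C1→Site 1 2·20=40, C2→Site 1 3·5=15, C3→Site 3 4·19=76, C4→Site 5 3·21=63, C5→Site 5 6·6=36, C6→Site 1 7·14=98, C7→Site 1 4·11=44, C8→Site 3 2·5=10. Service 382; fixed 51; total 433.
{Site 1, Site 3, Site 4, Site 5}: service 377 + fixed 74 = 451
{Site 1, Site 2, Site 3, Site 5}: service 382 + fixed 74 = 456
{Site 1, Site 2, Site 3, Site 4, Site 5}: C1→Site 1 2·20=40, C2→Site 4 2·5=10, C3→Site 3 4·19=76, C4→Site 5 3·21=63, C5→Site 5 6·6=36, C6→Site 1 7·14=98, C7→Site 1 4·11=44, C8→Site 3 2·5=10. Service 377; fixed 97; total 474.
No other subset beats 433.

Open Site 1, Site 3 and Site 5; minimum total cost 433.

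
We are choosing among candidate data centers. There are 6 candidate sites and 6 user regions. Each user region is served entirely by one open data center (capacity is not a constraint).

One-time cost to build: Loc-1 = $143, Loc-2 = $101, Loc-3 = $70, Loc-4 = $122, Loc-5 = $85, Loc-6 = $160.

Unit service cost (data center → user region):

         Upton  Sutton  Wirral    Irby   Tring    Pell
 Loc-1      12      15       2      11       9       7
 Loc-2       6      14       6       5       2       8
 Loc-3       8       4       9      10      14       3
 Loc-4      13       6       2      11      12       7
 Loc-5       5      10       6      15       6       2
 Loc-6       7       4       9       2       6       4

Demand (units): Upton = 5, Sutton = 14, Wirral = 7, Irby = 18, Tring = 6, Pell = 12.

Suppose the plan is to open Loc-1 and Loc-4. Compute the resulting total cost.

Total cost: 759

Each user region is assigned to its cheapest site among the open ones.
{Loc-1, Loc-4}: Upton→Loc-1 12·5=60, Sutton→Loc-4 6·14=84, Wirral→Loc-1 2·7=14, Irby→Loc-1 11·18=198, Tring→Loc-1 9·6=54, Pell→Loc-1 7·12=84. Service 494; fixed 265; total 759.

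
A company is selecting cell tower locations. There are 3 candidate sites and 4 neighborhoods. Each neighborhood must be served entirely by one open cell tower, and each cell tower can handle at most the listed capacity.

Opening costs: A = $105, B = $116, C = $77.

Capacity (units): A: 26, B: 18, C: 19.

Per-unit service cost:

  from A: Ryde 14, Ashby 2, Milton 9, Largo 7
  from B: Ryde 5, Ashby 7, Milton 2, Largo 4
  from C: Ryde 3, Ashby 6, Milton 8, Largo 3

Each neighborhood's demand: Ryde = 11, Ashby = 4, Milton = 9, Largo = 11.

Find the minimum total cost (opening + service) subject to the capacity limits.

Open {A, C}: Ryde→C 3·11=33, Ashby→A 2·4=8, Milton→A 9·9=81, Largo→A 7·11=77.
Loads: A carries 24/26, C carries 11/19. Service 199; fixed 182; total 381.
Next best feasible plan costs 397.

Minimum total cost: 381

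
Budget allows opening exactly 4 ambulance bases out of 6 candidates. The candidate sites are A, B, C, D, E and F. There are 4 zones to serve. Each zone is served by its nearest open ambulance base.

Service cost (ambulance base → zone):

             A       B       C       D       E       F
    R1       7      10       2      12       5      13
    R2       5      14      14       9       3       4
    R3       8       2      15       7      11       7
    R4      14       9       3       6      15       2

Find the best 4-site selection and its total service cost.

Choose B, C, E and F; total service cost 9.

With exactly 4 open, each zone uses its cheapest among the chosen.
{B, C, E, F}: R1→C 2, R2→E 3, R3→B 2, R4→F 2. Service cost 9.
{A, B, C, E}: service cost 10
{A, B, C, F}: service cost 10
Among all 15 size-4 choices, {B, C, E, F} is lowest.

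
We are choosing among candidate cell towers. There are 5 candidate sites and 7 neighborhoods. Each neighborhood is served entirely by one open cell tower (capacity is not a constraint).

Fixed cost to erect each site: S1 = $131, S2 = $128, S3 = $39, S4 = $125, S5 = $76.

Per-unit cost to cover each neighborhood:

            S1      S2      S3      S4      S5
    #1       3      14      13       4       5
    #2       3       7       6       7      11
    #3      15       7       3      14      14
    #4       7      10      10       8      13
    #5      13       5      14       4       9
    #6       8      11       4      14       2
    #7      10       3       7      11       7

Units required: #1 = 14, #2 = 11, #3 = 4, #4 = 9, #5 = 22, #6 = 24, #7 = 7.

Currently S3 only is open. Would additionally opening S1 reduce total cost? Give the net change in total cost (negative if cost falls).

Current service cost with {S3}: 803.
Adding S1: each neighborhood re-picks its cheapest; new service cost 581, saving 222.
Extra fixed cost: 131. Net change = 131 − 222 = -91.
(Totals: 842 → 751.)

Yes — net change −91 (cost falls by 91).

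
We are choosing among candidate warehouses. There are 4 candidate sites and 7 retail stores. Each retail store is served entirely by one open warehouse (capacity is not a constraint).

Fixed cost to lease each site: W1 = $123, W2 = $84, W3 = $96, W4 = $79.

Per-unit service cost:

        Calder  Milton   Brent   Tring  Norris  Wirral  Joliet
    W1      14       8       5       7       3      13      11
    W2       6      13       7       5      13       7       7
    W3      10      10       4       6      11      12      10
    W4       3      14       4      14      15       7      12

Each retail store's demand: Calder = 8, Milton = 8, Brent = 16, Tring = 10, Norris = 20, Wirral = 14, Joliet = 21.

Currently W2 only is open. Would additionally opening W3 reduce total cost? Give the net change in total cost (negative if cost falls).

Yes — net change −16 (cost falls by 16).

Current service cost with {W2}: 819.
Adding W3: each retail store re-picks its cheapest; new service cost 707, saving 112.
Extra fixed cost: 96. Net change = 96 − 112 = -16.
(Totals: 903 → 887.)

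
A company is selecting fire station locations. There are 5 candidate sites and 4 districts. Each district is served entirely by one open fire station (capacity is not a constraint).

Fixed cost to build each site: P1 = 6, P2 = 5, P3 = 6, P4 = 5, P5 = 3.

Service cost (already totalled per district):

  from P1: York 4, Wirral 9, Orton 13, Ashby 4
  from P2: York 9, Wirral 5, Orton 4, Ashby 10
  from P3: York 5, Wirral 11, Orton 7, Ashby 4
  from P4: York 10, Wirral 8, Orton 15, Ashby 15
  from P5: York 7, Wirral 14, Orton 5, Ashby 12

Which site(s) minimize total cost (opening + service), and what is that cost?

For any fixed open set, each district goes to its cheapest open site; total = fixed + service.
{P1, P2}: York→P1 4, Wirral→P2 5, Orton→P2 4, Ashby→P1 4. Service 17; fixed 11; total 28.
{P2, P3}: service 18 + fixed 11 = 29
{P1, P2, P5}: York→P1 4, Wirral→P2 5, Orton→P2 4, Ashby→P1 4. Service 17; fixed 14; total 31.
{P1, P2, P3, P4, P5}: service 17 + fixed 25 = 42
No other subset beats 28.

Open P1 and P2; minimum total cost 28.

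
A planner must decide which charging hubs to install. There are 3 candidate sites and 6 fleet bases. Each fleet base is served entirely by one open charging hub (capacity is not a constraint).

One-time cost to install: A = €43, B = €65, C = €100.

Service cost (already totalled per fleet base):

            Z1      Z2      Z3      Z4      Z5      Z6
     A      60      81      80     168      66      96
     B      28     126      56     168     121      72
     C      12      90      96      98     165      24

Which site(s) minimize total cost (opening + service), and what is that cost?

For any fixed open set, each fleet base goes to its cheapest open site; total = fixed + service.
{A, C}: Z1→C 12, Z2→A 81, Z3→A 80, Z4→C 98, Z5→A 66, Z6→C 24. Service 361; fixed 143; total 504.
{A, B, C}: service 337 + fixed 208 = 545
{B, C}: service 401 + fixed 165 = 566
{A}: Z1→A 60, Z2→A 81, Z3→A 80, Z4→A 168, Z5→A 66, Z6→A 96. Service 551; fixed 43; total 594.
No other subset beats 504.

Open A and C; minimum total cost 504.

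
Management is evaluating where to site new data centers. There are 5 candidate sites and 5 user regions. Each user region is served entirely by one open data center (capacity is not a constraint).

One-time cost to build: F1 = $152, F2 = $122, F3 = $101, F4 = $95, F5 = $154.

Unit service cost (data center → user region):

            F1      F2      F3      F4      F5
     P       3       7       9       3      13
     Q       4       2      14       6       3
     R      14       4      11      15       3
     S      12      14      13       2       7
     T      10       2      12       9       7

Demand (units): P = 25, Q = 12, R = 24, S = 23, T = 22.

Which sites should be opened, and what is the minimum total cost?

Open F2 and F4; minimum total cost 502.

For any fixed open set, each user region goes to its cheapest open site; total = fixed + service.
{F2, F4}: P→F4 3·25=75, Q→F2 2·12=24, R→F2 4·24=96, S→F4 2·23=46, T→F2 2·22=44. Service 285; fixed 217; total 502.
{F2, F3, F4}: P→F4 3·25=75, Q→F2 2·12=24, R→F2 4·24=96, S→F4 2·23=46, T→F2 2·22=44. Service 285; fixed 318; total 603.
{F2, F4, F5}: P→F4 3·25=75, Q→F2 2·12=24, R→F5 3·24=72, S→F4 2·23=46, T→F2 2·22=44. Service 261; fixed 371; total 632.
{F1, F2, F3, F4, F5}: service 261 + fixed 624 = 885
No other subset beats 502.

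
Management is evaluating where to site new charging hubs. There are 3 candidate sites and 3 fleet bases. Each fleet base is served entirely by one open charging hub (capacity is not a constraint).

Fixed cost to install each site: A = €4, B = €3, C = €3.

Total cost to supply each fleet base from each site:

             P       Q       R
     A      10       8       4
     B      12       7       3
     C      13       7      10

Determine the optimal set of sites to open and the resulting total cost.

For any fixed open set, each fleet base goes to its cheapest open site; total = fixed + service.
{B}: P→B 12, Q→B 7, R→B 3. Service 22; fixed 3; total 25.
{A}: P→A 10, Q→A 8, R→A 4. Service 22; fixed 4; total 26.
{A, B}: service 20 + fixed 7 = 27
{A, B, C}: service 20 + fixed 10 = 30
No other subset beats 25.

Open B only; minimum total cost 25.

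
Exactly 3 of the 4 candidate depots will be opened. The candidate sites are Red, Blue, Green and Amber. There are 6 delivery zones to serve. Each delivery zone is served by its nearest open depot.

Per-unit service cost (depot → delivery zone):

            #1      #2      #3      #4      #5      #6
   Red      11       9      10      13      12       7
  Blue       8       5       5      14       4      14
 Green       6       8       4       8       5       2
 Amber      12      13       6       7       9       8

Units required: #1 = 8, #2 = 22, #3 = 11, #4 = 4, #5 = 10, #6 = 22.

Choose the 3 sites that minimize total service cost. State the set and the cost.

Choose Blue, Green and Amber; total service cost 314.

With exactly 3 open, each delivery zone uses its cheapest among the chosen.
{Blue, Green, Amber}: #1→Green 6·8=48, #2→Blue 5·22=110, #3→Green 4·11=44, #4→Amber 7·4=28, #5→Blue 4·10=40, #6→Green 2·22=44. Service cost 314.
{Red, Blue, Green}: service cost 318
{Red, Green, Amber}: service cost 390
Among all 4 size-3 choices, {Blue, Green, Amber} is lowest.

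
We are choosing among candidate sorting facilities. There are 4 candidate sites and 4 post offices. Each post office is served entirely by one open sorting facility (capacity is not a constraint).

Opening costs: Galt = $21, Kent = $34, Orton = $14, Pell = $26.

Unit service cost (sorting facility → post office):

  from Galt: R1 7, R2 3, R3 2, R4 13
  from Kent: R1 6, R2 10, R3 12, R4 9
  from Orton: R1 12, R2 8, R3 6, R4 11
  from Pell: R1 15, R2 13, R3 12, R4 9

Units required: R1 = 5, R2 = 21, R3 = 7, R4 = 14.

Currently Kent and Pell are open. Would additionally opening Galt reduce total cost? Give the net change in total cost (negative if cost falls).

Current service cost with {Kent, Pell}: 450.
Adding Galt: each post office re-picks its cheapest; new service cost 233, saving 217.
Extra fixed cost: 21. Net change = 21 − 217 = -196.
(Totals: 510 → 314.)

Yes — net change −196 (cost falls by 196).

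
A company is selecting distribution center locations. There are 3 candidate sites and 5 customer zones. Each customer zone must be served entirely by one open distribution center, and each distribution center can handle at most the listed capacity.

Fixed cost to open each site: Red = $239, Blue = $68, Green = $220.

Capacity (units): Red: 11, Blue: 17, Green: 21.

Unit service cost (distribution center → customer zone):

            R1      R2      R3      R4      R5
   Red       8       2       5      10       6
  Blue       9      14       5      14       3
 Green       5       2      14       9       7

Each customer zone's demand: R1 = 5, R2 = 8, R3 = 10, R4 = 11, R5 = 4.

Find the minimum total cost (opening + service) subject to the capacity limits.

Open {Blue, Green}: R1→Blue 9·5=45, R2→Blue 14·8=112, R3→Green 14·10=140, R4→Green 9·11=99, R5→Blue 3·4=12.
Loads: Blue carries 17/17, Green carries 21/21. Service 408; fixed 288; total 696.
Next best feasible plan costs 729.

Minimum total cost: 696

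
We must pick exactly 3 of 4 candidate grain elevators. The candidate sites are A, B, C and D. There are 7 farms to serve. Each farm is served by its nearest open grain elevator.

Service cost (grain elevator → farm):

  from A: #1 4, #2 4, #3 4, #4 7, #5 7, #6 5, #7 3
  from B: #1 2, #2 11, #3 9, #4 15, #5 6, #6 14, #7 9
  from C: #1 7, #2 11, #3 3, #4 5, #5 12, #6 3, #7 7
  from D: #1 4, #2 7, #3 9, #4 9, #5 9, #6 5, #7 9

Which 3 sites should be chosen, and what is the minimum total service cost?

Choose A, B and C; total service cost 26.

With exactly 3 open, each farm uses its cheapest among the chosen.
{A, B, C}: #1→B 2, #2→A 4, #3→C 3, #4→C 5, #5→B 6, #6→C 3, #7→A 3. Service cost 26.
{A, C, D}: service cost 29
{A, B, D}: service cost 31
Among all 4 size-3 choices, {A, B, C} is lowest.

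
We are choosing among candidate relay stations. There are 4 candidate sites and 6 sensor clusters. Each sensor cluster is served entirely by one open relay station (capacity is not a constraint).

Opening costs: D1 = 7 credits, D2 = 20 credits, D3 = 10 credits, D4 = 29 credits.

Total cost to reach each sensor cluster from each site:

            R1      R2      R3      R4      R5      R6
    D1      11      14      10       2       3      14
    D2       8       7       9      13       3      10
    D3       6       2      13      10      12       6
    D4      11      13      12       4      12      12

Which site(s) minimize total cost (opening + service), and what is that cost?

For any fixed open set, each sensor cluster goes to its cheapest open site; total = fixed + service.
{D1, D3}: R1→D3 6, R2→D3 2, R3→D1 10, R4→D1 2, R5→D1 3, R6→D3 6. Service 29; fixed 17; total 46.
{D3}: R1→D3 6, R2→D3 2, R3→D3 13, R4→D3 10, R5→D3 12, R6→D3 6. Service 49; fixed 10; total 59.
{D1}: R1→D1 11, R2→D1 14, R3→D1 10, R4→D1 2, R5→D1 3, R6→D1 14. Service 54; fixed 7; total 61.
{D1, D2, D3, D4}: service 28 + fixed 66 = 94
No other subset beats 46.

Open D1 and D3; minimum total cost 46.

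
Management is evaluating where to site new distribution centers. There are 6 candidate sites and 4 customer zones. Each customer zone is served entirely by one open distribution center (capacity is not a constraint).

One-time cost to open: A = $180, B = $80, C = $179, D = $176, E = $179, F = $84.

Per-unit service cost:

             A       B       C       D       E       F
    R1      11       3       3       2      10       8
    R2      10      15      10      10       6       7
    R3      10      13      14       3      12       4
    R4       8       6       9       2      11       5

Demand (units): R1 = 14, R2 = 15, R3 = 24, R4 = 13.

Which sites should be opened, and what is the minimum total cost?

Open D only; minimum total cost 452.

For any fixed open set, each customer zone goes to its cheapest open site; total = fixed + service.
{D}: R1→D 2·14=28, R2→D 10·15=150, R3→D 3·24=72, R4→D 2·13=26. Service 276; fixed 176; total 452.
{F}: service 378 + fixed 84 = 462
{B, F}: service 308 + fixed 164 = 472
{A, B, C, D, E, F}: service 216 + fixed 878 = 1094
No other subset beats 452.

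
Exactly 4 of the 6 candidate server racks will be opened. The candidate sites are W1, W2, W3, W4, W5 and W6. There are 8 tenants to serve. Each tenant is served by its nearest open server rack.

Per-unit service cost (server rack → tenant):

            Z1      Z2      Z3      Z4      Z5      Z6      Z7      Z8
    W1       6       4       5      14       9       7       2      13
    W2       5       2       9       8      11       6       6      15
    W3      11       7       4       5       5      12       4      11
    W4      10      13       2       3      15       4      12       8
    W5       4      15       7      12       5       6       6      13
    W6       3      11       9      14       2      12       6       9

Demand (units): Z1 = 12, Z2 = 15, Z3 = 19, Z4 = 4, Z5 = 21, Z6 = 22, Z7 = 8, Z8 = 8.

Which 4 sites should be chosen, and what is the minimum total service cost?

Choose W1, W2, W4 and W6; total service cost 326.

With exactly 4 open, each tenant uses its cheapest among the chosen.
{W1, W2, W4, W6}: Z1→W6 3·12=36, Z2→W2 2·15=30, Z3→W4 2·19=38, Z4→W4 3·4=12, Z5→W6 2·21=42, Z6→W4 4·22=88, Z7→W1 2·8=16, Z8→W4 8·8=64. Service cost 326.
{W2, W3, W4, W6}: service cost 342
{W1, W3, W4, W6}: service cost 356
Among all 15 size-4 choices, {W1, W2, W4, W6} is lowest.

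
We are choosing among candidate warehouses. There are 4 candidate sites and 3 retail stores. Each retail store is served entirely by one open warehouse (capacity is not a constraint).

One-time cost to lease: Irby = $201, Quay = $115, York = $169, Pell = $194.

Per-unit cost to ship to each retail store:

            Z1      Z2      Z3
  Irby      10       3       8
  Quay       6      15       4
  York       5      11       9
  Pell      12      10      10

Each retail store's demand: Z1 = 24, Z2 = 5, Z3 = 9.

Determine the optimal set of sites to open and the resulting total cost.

Open Quay only; minimum total cost 370.

For any fixed open set, each retail store goes to its cheapest open site; total = fixed + service.
{Quay}: Z1→Quay 6·24=144, Z2→Quay 15·5=75, Z3→Quay 4·9=36. Service 255; fixed 115; total 370.
{York}: Z1→York 5·24=120, Z2→York 11·5=55, Z3→York 9·9=81. Service 256; fixed 169; total 425.
{Quay, York}: service 211 + fixed 284 = 495
{Irby, Quay, York, Pell}: Z1→York 5·24=120, Z2→Irby 3·5=15, Z3→Quay 4·9=36. Service 171; fixed 679; total 850.
No other subset beats 370.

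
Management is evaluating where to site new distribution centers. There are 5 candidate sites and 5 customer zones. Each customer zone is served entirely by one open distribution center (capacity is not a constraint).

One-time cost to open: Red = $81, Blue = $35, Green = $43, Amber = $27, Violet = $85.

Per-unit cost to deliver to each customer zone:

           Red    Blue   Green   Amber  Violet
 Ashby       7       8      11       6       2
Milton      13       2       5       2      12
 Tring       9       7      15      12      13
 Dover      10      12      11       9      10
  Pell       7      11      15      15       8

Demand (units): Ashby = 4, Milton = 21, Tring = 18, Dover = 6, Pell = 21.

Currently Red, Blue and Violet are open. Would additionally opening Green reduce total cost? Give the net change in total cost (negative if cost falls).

No — net change +43 (cost rises by 43).

Current service cost with {Red, Blue, Violet}: 383.
Adding Green: each customer zone re-picks its cheapest; new service cost 383, saving 0.
Extra fixed cost: 43. Net change = 43 − 0 = 43.
(Totals: 584 → 627.)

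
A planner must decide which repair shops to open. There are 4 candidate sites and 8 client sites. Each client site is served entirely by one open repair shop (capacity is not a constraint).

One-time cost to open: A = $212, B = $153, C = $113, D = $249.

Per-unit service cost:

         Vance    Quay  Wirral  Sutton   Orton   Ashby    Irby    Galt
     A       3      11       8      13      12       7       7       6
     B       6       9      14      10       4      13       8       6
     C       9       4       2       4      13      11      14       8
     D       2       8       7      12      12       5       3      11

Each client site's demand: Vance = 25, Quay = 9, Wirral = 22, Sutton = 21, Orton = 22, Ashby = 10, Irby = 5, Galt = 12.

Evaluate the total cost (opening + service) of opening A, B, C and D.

Total cost: 1166

Each client site is assigned to its cheapest site among the open ones.
{A, B, C, D}: Vance→D 2·25=50, Quay→C 4·9=36, Wirral→C 2·22=44, Sutton→C 4·21=84, Orton→B 4·22=88, Ashby→D 5·10=50, Irby→D 3·5=15, Galt→A 6·12=72. Service 439; fixed 727; total 1166.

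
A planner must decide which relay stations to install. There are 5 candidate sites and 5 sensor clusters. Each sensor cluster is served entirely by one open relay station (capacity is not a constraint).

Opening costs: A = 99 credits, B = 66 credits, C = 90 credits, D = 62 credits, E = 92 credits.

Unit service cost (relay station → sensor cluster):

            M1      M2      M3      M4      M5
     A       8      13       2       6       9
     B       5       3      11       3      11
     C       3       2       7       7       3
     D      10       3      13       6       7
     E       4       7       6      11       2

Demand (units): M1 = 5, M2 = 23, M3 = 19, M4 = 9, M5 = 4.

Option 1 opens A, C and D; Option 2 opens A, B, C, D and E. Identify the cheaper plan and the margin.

Option 1 is cheaper by 127.

Option 1: {A, C, D}: M1→C 3·5=15, M2→C 2·23=46, M3→A 2·19=38, M4→A 6·9=54, M5→C 3·4=12. Service 165; fixed 251; total 416.
Option 2: {A, B, C, D, E}: M1→C 3·5=15, M2→C 2·23=46, M3→A 2·19=38, M4→B 3·9=27, M5→E 2·4=8. Service 134; fixed 409; total 543.
Difference: |416 − 543| = 127.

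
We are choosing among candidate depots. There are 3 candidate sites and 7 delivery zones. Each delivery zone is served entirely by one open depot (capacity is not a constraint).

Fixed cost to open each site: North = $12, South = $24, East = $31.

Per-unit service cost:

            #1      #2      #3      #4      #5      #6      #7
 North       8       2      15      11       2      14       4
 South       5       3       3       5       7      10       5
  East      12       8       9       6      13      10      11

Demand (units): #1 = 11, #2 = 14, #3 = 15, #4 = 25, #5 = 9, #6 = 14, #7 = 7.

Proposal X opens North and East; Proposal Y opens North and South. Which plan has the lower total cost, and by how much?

Proposal X: {North, East}: #1→North 8·11=88, #2→North 2·14=28, #3→East 9·15=135, #4→East 6·25=150, #5→North 2·9=18, #6→East 10·14=140, #7→North 4·7=28. Service 587; fixed 43; total 630.
Proposal Y: {North, South}: #1→South 5·11=55, #2→North 2·14=28, #3→South 3·15=45, #4→South 5·25=125, #5→North 2·9=18, #6→South 10·14=140, #7→North 4·7=28. Service 439; fixed 36; total 475.
Difference: |630 − 475| = 155.

Proposal Y is cheaper by 155.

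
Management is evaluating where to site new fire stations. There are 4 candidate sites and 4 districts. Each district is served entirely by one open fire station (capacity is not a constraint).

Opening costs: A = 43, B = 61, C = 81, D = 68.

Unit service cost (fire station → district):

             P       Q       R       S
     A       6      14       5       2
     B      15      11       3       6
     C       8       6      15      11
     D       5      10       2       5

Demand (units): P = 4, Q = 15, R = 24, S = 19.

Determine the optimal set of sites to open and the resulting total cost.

For any fixed open set, each district goes to its cheapest open site; total = fixed + service.
{A, D}: P→D 5·4=20, Q→D 10·15=150, R→D 2·24=48, S→A 2·19=38. Service 256; fixed 111; total 367.
{D}: P→D 5·4=20, Q→D 10·15=150, R→D 2·24=48, S→D 5·19=95. Service 313; fixed 68; total 381.
{A, C, D}: service 196 + fixed 192 = 388
{A, B, C, D}: service 196 + fixed 253 = 449
No other subset beats 367.

Open A and D; minimum total cost 367.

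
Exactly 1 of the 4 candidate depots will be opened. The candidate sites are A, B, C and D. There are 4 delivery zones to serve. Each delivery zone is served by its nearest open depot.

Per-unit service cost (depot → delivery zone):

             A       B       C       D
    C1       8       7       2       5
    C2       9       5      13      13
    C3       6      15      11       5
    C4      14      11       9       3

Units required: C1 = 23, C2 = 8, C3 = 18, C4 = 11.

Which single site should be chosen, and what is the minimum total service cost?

Choose D only; total service cost 342.

With exactly 1 open, each delivery zone uses its cheapest among the chosen.
{D}: C1→D 5·23=115, C2→D 13·8=104, C3→D 5·18=90, C4→D 3·11=33. Service cost 342.
{C}: service cost 447
{A}: service cost 518
Among all 4 size-1 choices, {D} is lowest.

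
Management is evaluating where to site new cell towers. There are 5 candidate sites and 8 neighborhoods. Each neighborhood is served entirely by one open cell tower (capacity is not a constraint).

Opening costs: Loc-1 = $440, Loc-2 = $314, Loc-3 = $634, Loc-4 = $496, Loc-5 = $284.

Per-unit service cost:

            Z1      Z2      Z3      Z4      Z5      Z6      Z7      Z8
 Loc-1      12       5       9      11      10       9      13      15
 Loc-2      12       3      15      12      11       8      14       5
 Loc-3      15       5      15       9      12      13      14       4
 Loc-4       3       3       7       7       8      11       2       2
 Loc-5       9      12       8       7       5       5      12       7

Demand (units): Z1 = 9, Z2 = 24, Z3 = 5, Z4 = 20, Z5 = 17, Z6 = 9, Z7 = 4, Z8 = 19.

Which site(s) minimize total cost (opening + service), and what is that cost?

Open Loc-4 only; minimum total cost 1051.

For any fixed open set, each neighborhood goes to its cheapest open site; total = fixed + service.
{Loc-4}: Z1→Loc-4 3·9=27, Z2→Loc-4 3·24=72, Z3→Loc-4 7·5=35, Z4→Loc-4 7·20=140, Z5→Loc-4 8·17=136, Z6→Loc-4 11·9=99, Z7→Loc-4 2·4=8, Z8→Loc-4 2·19=38. Service 555; fixed 496; total 1051.
{Loc-5}: service 860 + fixed 284 = 1144
{Loc-2, Loc-5}: service 606 + fixed 598 = 1204
{Loc-1, Loc-2, Loc-3, Loc-4, Loc-5}: service 450 + fixed 2168 = 2618
No other subset beats 1051.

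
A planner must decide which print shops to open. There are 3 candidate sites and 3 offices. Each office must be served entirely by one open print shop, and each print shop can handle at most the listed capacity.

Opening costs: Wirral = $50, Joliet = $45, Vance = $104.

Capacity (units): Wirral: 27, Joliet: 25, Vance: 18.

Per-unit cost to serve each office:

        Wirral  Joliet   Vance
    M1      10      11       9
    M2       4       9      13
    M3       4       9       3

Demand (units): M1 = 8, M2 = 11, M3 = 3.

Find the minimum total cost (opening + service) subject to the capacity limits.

Minimum total cost: 186

Open {Wirral}: M1→Wirral 10·8=80, M2→Wirral 4·11=44, M3→Wirral 4·3=12.
Loads: Wirral carries 22/27. Service 136; fixed 50; total 186.
Next best feasible plan costs 231.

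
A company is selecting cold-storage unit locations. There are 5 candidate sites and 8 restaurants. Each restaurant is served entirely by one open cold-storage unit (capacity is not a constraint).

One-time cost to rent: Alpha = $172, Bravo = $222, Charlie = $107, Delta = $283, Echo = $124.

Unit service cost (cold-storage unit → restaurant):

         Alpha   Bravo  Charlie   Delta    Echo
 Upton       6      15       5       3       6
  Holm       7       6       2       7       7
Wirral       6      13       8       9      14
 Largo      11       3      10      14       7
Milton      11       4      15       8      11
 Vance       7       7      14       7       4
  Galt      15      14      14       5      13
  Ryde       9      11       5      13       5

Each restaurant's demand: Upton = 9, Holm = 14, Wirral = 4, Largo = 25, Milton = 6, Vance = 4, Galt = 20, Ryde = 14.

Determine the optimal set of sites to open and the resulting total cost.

For any fixed open set, each restaurant goes to its cheapest open site; total = fixed + service.
{Bravo, Charlie}: Upton→Charlie 5·9=45, Holm→Charlie 2·14=28, Wirral→Charlie 8·4=32, Largo→Bravo 3·25=75, Milton→Bravo 4·6=24, Vance→Bravo 7·4=28, Galt→Bravo 14·20=280, Ryde→Charlie 5·14=70. Service 582; fixed 329; total 911.
{Echo}: Upton→Echo 6·9=54, Holm→Echo 7·14=98, Wirral→Echo 14·4=56, Largo→Echo 7·25=175, Milton→Echo 11·6=66, Vance→Echo 4·4=16, Galt→Echo 13·20=260, Ryde→Echo 5·14=70. Service 795; fixed 124; total 919.
{Charlie, Echo}: service 692 + fixed 231 = 923
{Alpha, Bravo, Charlie, Delta, Echo}: service 364 + fixed 908 = 1272
No other subset beats 911.

Open Bravo and Charlie; minimum total cost 911.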